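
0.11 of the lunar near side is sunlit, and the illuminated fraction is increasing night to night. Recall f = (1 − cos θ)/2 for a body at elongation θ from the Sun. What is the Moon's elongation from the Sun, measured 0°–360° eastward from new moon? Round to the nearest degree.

39°

From f = (1 − cos θ)/2: cos θ = 1 − 2×0.11 = 0.780; arccos → 38.7°.
The Moon is waxing (0°–180°), so θ = 38.7° directly.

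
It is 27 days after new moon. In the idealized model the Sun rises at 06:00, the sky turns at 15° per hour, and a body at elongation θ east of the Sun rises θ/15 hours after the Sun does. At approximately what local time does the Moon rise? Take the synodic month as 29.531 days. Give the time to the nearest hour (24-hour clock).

The Moon has covered 27/29.531 of its cycle, so θ ≈ 360° × 27/29.531 = 329.1°.
At 15° of sky rotation per hour, 329.1° corresponds to a 21.94 h lag.
06:00 + 21.94 h ≈ 03:57 → 04:00 to the nearest hour.

04:00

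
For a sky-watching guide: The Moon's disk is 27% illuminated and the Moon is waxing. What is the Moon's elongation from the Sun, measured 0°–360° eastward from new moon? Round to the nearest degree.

63°

Invert f = (1 − cos θ)/2 to get cos θ = 1 − 2(0.27) = 0.460, hence θ₀ = arccos 0.460 = 62.6°.
Waxing ⇒ before full, so θ = 62.6°.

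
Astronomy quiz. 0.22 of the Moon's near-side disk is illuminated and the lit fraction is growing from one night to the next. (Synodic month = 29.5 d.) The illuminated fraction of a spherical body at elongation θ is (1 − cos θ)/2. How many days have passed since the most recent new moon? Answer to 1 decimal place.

From f = (1 − cos θ)/2: cos θ = 1 − 2×0.22 = 0.560; arccos → 55.9°.
Waxing ⇒ before full, so θ = 55.9°.
That fraction of the synodic month is 55.9/360 × 29.5 d ≈ 4.58 d.

4.6 days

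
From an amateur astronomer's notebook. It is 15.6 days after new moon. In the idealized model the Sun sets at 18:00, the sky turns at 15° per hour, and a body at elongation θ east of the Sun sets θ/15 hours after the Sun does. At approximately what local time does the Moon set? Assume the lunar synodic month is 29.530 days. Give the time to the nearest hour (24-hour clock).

Phase angle: θ = 360°·(15.6 d)/(29.530 d) = 190.2°.
At 15° of sky rotation per hour, 190.2° corresponds to a 12.68 h lag.
18:00 + 12.68 h ≈ 06:41 → 07:00 to the nearest hour.

07:00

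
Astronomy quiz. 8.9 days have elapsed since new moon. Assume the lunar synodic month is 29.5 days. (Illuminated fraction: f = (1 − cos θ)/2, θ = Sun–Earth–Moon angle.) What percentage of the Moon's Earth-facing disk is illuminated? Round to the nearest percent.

66%

Phase angle: θ = 360°·(8.9 d)/(29.5 d) = 108.6°.
cos 108.6° = (-0.319), so f = (1 − (-0.319))/2 = 0.660, so 66%.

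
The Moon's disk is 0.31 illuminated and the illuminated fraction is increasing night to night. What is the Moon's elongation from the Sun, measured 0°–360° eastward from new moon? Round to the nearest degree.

68°

From f = (1 − cos θ)/2: cos θ = 1 − 2×0.31 = 0.380; arccos → 67.7°.
Waxing ⇒ before full, so θ = 67.7°.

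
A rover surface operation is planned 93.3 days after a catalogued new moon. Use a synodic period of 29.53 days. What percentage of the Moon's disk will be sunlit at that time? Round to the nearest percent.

23%

93.3/29.53 = 3.159 lunations, so 3 complete cycles and 4.71 d into the next.
Elongation θ = 360° × 4.71/29.53 ≈ 57.4°.
cos 57.4° = 0.538, so f = (1 − 0.538)/2 = 0.231, so 23%.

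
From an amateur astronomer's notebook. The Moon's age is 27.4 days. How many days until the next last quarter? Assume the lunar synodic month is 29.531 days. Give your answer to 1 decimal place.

Last quarter is 0.75 of the way through the cycle: age 0.75 × 29.531 = 22.148 d.
Already past this cycle's last quarter; the next is at 22.148 + 29.531 = 51.679 d, so 51.679 − 27.4 = 24.279 days.

24.3 days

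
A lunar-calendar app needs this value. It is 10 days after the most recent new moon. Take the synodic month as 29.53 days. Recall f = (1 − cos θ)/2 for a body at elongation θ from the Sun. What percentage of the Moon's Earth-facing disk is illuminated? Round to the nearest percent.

The Moon has covered 10/29.53 of its cycle, so θ ≈ 360° × 10/29.53 = 121.9°.
cos 121.9° = (-0.529), so f = (1 − (-0.529))/2 = 0.764, so 76%.

76%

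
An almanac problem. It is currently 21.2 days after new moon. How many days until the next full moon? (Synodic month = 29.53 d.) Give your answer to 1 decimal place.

23.1 days

Full moon occurs at elongation 180°, i.e. at age 29.53 × 180/360 = 14.765 d.
Already past this cycle's full moon; the next is at 14.765 + 29.53 = 44.295 d, so 44.295 − 21.2 = 23.095 days.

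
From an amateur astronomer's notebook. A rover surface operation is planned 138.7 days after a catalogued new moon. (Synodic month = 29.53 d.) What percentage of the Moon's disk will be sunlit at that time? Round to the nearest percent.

66%

Reduce mod P: 138.7 − 4×29.53 = 20.58 d into the current lunation.
Elongation θ = 360° × 20.58/29.53 ≈ 250.9°.
Illuminated fraction = (1 − cos 250.9°)/2 = (1 − (-0.327))/2 ≈ 0.664, so 66%.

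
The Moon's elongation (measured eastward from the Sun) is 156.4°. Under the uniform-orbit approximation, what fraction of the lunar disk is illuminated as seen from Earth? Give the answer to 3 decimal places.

0.958

f = (1 − cos 156.4°)/2 = (1 − (-0.916))/2 ≈ 0.958.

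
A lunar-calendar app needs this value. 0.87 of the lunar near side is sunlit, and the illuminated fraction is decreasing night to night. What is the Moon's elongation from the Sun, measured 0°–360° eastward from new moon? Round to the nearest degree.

222°

From f = (1 − cos θ)/2: cos θ = 1 − 2×0.87 = -0.740; arccos → 137.7°.
A waning Moon lies in 180°–360°, so θ = 360° − 137.7° = 222.3°.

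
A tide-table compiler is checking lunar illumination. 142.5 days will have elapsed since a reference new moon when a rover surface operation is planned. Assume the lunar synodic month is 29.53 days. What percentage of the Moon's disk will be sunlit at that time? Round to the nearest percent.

27%

142.5 d spans 4 complete synodic months (4 × 29.53 = 118.12 d) plus 24.38 d.
Phase angle: θ = 360°·(24.38 d)/(29.53 d) = 297.2°.
Illuminated fraction = (1 − cos 297.2°)/2 = (1 − 0.457)/2 ≈ 0.271, so 27%.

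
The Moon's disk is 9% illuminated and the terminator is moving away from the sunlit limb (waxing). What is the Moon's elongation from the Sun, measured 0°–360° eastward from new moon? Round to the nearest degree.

cos θ = 1 − 2f = 0.820, giving a principal value of 34.9°.
The Moon is waxing (0°–180°), so θ = 34.9° directly.

35°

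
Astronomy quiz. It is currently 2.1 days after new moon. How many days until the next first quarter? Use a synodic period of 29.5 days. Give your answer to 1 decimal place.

First quarter is 0.25 of the way through the cycle: age 0.25 × 29.5 = 7.375 d.
So 5.275 days remain (7.375 − 2.1).

5.3 days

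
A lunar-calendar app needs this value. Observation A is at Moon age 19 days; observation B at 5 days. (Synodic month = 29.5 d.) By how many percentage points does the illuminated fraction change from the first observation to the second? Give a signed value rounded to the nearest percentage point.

-55 percentage points

First observation: θ = 360°·19/29.5 = 231.9°, so f = 0.809.
Second observation: θ = 61.0°, f = 0.258.
Δf = 0.258 − 0.809 = -0.551, i.e. -55 pp.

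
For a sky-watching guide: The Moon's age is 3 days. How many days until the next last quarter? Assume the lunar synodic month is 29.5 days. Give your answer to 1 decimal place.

Last quarter is 0.75 of the way through the cycle: age 0.75 × 29.5 = 22.125 d.
That is 22.125 − 3 = 19.125 days ahead.

19.1 days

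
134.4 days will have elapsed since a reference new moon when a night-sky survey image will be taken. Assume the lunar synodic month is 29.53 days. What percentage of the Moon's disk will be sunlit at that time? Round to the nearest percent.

134.4 d spans 4 complete synodic months (4 × 29.53 = 118.12 d) plus 16.28 d.
Phase angle: θ = 360°·(16.28 d)/(29.53 d) = 198.5°.
Illuminated fraction = (1 − cos 198.5°)/2 = (1 − (-0.948))/2 ≈ 0.974, so 97%.

97%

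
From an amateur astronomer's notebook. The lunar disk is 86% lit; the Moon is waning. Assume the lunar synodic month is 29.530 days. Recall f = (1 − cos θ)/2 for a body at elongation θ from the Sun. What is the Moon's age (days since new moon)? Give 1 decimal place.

18.4 days

From f = (1 − cos θ)/2: cos θ = 1 − 2×0.86 = -0.720; arccos → 136.1°.
Waning ⇒ past full, so θ = 360° − 136.1° = 223.9°.
At 360°/29.530 d per day, 223.9° corresponds to 18.37 days.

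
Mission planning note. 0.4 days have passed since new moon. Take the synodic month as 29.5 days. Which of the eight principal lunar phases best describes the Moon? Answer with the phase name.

new moon

At 0.4/29.5 of the cycle, θ ≈ 5° — the new moon range.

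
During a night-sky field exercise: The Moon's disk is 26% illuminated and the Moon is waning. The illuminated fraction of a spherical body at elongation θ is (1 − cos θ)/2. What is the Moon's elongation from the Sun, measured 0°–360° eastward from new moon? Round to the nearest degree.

Invert f = (1 − cos θ)/2 to get cos θ = 1 − 2(0.26) = 0.480, hence θ₀ = arccos 0.480 = 61.3°.
Waning ⇒ past full, so θ = 360° − 61.3° = 298.7°.

299°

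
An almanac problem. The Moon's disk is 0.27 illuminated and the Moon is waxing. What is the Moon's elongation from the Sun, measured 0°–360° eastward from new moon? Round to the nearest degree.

63°

From f = (1 − cos θ)/2: cos θ = 1 − 2×0.27 = 0.460; arccos → 62.6°.
Before full moon the principal value applies: θ = 62.6°.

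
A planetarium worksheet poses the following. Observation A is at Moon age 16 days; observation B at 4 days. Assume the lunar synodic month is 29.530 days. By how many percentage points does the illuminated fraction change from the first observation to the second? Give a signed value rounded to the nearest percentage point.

θ₁ = 360° × 16/29.530 = 195.1°, f₁ = (1 − cos θ₁)/2 = 0.983.
θ₂ = 360° × 4/29.530 = 48.8°, f₂ = (1 − cos θ₂)/2 = 0.170.
Change = f₂ − f₁ = -0.812 → -81 percentage points.

-81 percentage points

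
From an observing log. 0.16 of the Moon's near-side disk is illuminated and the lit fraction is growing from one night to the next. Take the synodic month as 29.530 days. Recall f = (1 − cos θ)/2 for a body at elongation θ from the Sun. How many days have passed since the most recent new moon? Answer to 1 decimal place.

3.9 days

cos θ = 1 − 2f = 0.680, giving a principal value of 47.2°.
Before full moon the principal value applies: θ = 47.2°.
Age = 29.530 × 47.2°/360° ≈ 3.87 days.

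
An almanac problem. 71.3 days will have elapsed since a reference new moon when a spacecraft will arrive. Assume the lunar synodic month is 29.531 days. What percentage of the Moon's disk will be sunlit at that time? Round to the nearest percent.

93%

Reduce mod P: 71.3 − 2×29.531 = 12.24 d into the current lunation.
Elongation θ = 360° × 12.24/29.531 ≈ 149.2°.
Illuminated fraction = (1 − cos 149.2°)/2 = (1 − (-0.859))/2 ≈ 0.929, so 93%.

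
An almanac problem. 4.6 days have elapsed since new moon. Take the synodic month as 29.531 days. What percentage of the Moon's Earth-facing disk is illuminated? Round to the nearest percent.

22%

Elongation θ = 360° × 4.6/29.531 ≈ 56.1°.
With cos θ = 0.558, the lit fraction is (1 − 0.558)/2 ≈ 0.221, so 22%.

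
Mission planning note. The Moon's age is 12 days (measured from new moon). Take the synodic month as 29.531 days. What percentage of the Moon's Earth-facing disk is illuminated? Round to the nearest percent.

The Moon has covered 12/29.531 of its cycle, so θ ≈ 360° × 12/29.531 = 146.3°.
With cos θ = (-0.832), the lit fraction is (1 − (-0.832))/2 ≈ 0.916, so 92%.

92%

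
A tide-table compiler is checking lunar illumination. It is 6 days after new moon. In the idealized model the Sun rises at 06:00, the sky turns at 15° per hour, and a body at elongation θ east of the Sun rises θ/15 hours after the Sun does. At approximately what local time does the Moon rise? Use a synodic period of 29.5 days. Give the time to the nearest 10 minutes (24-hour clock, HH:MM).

10:50

Elongation θ = 360° × 6/29.5 ≈ 73.2°.
At 15° of sky rotation per hour, 73.2° corresponds to a 4.88 h lag.
06:00 + 4.881 h ≈ 10:53 → 10:50 to the nearest ten minutes.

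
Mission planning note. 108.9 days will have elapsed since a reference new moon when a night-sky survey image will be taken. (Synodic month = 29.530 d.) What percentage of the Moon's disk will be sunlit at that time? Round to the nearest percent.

108.9 d spans 3 complete synodic months (3 × 29.530 = 88.59 d) plus 20.31 d.
Phase angle: θ = 360°·(20.31 d)/(29.530 d) = 247.6°.
With cos θ = (-0.381), the lit fraction is (1 − (-0.381))/2 ≈ 0.691, so 69%.

69%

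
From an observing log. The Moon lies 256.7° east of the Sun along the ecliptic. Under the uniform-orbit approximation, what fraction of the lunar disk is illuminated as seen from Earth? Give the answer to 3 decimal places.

f = (1 − cos 256.7°)/2 = (1 − (-0.230))/2 ≈ 0.615.

0.615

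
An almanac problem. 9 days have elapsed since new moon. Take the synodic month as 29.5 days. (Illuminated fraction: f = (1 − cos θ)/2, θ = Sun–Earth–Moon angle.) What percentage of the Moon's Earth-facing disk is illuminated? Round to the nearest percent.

Elongation θ = 360° × 9/29.5 ≈ 109.8°.
cos 109.8° = (-0.339), so f = (1 − (-0.339))/2 = 0.670, so 67%.

67%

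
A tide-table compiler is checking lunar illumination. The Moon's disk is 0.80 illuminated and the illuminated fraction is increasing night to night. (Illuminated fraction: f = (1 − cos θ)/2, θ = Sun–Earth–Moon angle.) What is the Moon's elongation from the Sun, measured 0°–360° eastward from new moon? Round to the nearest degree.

127°

Invert f = (1 − cos θ)/2 to get cos θ = 1 − 2(0.80) = -0.600, hence θ₀ = arccos -0.600 = 126.9°.
The Moon is waxing (0°–180°), so θ = 126.9° directly.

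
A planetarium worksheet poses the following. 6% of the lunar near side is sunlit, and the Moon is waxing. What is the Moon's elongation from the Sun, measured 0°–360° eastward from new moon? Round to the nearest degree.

Invert f = (1 − cos θ)/2 to get cos θ = 1 − 2(0.06) = 0.880, hence θ₀ = arccos 0.880 = 28.4°.
Waxing ⇒ before full, so θ = 28.4°.

28°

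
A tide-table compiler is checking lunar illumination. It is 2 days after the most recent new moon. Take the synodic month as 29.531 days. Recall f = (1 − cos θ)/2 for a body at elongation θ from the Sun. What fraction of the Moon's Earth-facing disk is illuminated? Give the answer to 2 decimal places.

The Moon has covered 2/29.531 of its cycle, so θ ≈ 360° × 2/29.531 = 24.4°.
cos 24.4° = 0.911, so f = (1 − 0.911)/2 = 0.045.

0.04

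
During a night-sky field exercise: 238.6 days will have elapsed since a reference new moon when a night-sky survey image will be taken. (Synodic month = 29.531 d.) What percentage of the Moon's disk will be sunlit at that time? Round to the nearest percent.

238.6/29.531 = 8.080 lunations, so 8 complete cycles and 2.35 d into the next.
Phase angle: θ = 360°·(2.35 d)/(29.531 d) = 28.7°.
Illuminated fraction = (1 − cos 28.7°)/2 = (1 − 0.877)/2 ≈ 0.061, so 6%.

6%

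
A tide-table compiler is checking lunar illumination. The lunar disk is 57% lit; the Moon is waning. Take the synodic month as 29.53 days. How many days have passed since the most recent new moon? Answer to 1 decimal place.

From f = (1 − cos θ)/2: cos θ = 1 − 2×0.57 = -0.140; arccos → 98.0°.
A waning Moon lies in 180°–360°, so θ = 360° − 98.0° = 262.0°.
Age = 29.53 × 262.0°/360° ≈ 21.49 days.

21.5 days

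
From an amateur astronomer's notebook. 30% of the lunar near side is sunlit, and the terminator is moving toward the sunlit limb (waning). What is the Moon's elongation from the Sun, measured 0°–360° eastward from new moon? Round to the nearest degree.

294°

From f = (1 − cos θ)/2: cos θ = 1 − 2×0.30 = 0.400; arccos → 66.4°.
Waning ⇒ past full, so θ = 360° − 66.4° = 293.6°.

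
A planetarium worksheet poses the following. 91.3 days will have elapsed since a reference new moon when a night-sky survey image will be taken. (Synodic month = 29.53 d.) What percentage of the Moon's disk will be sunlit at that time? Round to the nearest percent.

91.3/29.53 = 3.092 lunations, so 3 complete cycles and 2.71 d into the next.
The Moon has covered 2.71/29.53 of its cycle, so θ ≈ 360° × 2.71/29.53 = 33.0°.
With cos θ = 0.838, the lit fraction is (1 − 0.838)/2 ≈ 0.081, so 8%.

8%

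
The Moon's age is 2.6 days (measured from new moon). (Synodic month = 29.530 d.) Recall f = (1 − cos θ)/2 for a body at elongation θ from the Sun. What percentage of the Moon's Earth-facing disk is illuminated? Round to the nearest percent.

The Moon has covered 2.6/29.530 of its cycle, so θ ≈ 360° × 2.6/29.530 = 31.7°.
cos 31.7° = 0.851, so f = (1 − 0.851)/2 = 0.075, so 7%.

7%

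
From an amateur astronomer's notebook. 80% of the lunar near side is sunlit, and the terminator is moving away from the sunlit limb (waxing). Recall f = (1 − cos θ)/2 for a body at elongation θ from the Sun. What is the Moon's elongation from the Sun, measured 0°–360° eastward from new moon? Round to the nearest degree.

127°

cos θ = 1 − 2f = -0.600, giving a principal value of 126.9°.
Waxing ⇒ before full, so θ = 126.9°.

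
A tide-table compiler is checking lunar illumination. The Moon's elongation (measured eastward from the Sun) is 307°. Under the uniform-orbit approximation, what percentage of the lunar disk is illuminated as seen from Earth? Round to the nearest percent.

20%

f = (1 − cos 307°)/2 = (1 − 0.602)/2 ≈ 0.199, i.e. 20%.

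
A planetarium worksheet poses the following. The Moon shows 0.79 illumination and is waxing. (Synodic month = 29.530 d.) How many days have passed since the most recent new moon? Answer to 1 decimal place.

10.3 days

From f = (1 − cos θ)/2: cos θ = 1 − 2×0.79 = -0.580; arccos → 125.5°.
Waxing ⇒ before full, so θ = 125.5°.
At 360°/29.530 d per day, 125.5° corresponds to 10.29 days.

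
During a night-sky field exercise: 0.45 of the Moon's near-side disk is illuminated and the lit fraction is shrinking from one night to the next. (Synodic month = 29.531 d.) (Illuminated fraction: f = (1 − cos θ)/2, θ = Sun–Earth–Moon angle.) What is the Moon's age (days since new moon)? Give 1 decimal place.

22.6 days

cos θ = 1 − 2f = 0.100, giving a principal value of 84.3°.
Waning ⇒ past full, so θ = 360° − 84.3° = 275.7°.
At 360°/29.531 d per day, 275.7° corresponds to 22.62 days.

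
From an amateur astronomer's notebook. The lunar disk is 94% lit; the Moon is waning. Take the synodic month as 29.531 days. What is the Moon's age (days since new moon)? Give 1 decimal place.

17.1 days

cos θ = 1 − 2f = -0.880, giving a principal value of 151.6°.
A waning Moon lies in 180°–360°, so θ = 360° − 151.6° = 208.4°.
At 360°/29.531 d per day, 208.4° corresponds to 17.09 days.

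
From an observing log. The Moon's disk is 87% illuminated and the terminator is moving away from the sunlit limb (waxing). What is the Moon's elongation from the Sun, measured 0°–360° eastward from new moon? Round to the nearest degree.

cos θ = 1 − 2f = -0.740, giving a principal value of 137.7°.
The Moon is waxing (0°–180°), so θ = 137.7° directly.

138°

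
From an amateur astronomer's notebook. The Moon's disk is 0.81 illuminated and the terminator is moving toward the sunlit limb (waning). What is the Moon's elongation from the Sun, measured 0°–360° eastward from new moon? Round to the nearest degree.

Invert f = (1 − cos θ)/2 to get cos θ = 1 − 2(0.81) = -0.620, hence θ₀ = arccos -0.620 = 128.3°.
A waning Moon lies in 180°–360°, so θ = 360° − 128.3° = 231.7°.

232°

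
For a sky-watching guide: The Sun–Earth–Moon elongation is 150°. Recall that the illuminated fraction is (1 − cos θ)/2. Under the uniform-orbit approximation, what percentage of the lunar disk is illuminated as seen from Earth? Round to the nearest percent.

Half-versine of 150°: (1 − (-0.866))/2 = 0.933, i.e. 93%.

93%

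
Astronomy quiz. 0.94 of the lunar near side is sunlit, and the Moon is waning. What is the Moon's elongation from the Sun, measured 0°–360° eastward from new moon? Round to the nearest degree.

208°

cos θ = 1 − 2f = -0.880, giving a principal value of 151.6°.
A waning Moon lies in 180°–360°, so θ = 360° − 151.6° = 208.4°.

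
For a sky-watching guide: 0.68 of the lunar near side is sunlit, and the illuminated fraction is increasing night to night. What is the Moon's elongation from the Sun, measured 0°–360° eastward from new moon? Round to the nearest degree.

111°

From f = (1 − cos θ)/2: cos θ = 1 − 2×0.68 = -0.360; arccos → 111.1°.
The Moon is waxing (0°–180°), so θ = 111.1° directly.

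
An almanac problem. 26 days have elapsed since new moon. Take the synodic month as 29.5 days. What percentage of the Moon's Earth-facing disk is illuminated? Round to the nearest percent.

The Moon has covered 26/29.5 of its cycle, so θ ≈ 360° × 26/29.5 = 317.3°.
cos 317.3° = 0.735, so f = (1 − 0.735)/2 = 0.133, so 13%.

13%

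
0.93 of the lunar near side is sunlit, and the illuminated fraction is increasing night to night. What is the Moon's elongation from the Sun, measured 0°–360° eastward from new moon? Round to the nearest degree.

149°

cos θ = 1 − 2f = -0.860, giving a principal value of 149.3°.
Waxing ⇒ before full, so θ = 149.3°.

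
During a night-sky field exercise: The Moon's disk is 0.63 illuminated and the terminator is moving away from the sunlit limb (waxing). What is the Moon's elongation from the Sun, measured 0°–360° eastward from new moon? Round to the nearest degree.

105°

cos θ = 1 − 2f = -0.260, giving a principal value of 105.1°.
The Moon is waxing (0°–180°), so θ = 105.1° directly.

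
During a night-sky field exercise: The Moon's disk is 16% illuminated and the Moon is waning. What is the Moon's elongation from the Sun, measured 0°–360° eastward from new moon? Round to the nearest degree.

cos θ = 1 − 2f = 0.680, giving a principal value of 47.2°.
Waning ⇒ past full, so θ = 360° − 47.2° = 312.8°.

313°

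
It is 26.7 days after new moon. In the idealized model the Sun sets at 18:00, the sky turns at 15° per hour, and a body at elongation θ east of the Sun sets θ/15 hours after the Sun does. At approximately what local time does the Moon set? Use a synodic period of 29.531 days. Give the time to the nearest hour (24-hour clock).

16:00

Elongation θ = 360° × 26.7/29.531 ≈ 325.5°.
At 15° of sky rotation per hour, 325.5° corresponds to a 21.70 h lag.
18:00 + 21.70 h ≈ 15:42 → 16:00 to the nearest hour.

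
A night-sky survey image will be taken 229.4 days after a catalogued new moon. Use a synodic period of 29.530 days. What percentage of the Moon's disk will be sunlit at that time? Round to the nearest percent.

44%

229.4/29.530 = 7.768 lunations, so 7 complete cycles and 22.69 d into the next.
Elongation θ = 360° × 22.69/29.530 ≈ 276.6°.
Illuminated fraction = (1 − cos 276.6°)/2 = (1 − 0.115)/2 ≈ 0.442, so 44%.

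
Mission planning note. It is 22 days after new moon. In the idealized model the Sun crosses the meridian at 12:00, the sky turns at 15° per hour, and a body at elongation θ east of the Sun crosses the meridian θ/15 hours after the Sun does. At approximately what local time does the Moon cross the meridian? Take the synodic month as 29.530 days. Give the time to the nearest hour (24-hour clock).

06:00

Phase angle: θ = 360°·(22 d)/(29.530 d) = 268.2°.
Delay after the Sun = 268.2° / (15°/h) ≈ 17.88 h.
12:00 + 17.88 h ≈ 05:53 → 06:00 to the nearest hour.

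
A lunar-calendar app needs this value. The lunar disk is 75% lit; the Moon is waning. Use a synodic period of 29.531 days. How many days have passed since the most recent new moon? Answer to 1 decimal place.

cos θ = 1 − 2f = -0.500, giving a principal value of 120.0°.
Waning ⇒ past full, so θ = 360° − 120.0° = 240.0°.
That fraction of the synodic month is 240.0/360 × 29.531 d ≈ 19.69 d.

19.7 days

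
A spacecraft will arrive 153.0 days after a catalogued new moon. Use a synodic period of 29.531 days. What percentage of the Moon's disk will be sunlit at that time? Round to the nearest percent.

153.0 d spans 5 complete synodic months (5 × 29.531 = 147.66 d) plus 5.34 d.
Phase angle: θ = 360°·(5.34 d)/(29.531 d) = 65.2°.
With cos θ = 0.420, the lit fraction is (1 − 0.420)/2 ≈ 0.290, so 29%.

29%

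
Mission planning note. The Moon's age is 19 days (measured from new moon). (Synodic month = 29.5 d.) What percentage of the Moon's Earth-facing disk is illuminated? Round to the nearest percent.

81%

Phase angle: θ = 360°·(19 d)/(29.5 d) = 231.9°.
Illuminated fraction = (1 − cos 231.9°)/2 = (1 − (-0.618))/2 ≈ 0.809, so 81%.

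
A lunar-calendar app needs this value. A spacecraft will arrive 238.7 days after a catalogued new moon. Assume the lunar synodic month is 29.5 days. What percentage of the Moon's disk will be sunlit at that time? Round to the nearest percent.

Reduce mod P: 238.7 − 8×29.5 = 2.70 d into the current lunation.
Phase angle: θ = 360°·(2.70 d)/(29.5 d) = 32.9°.
cos 32.9° = 0.839, so f = (1 − 0.839)/2 = 0.080, so 8%.

8%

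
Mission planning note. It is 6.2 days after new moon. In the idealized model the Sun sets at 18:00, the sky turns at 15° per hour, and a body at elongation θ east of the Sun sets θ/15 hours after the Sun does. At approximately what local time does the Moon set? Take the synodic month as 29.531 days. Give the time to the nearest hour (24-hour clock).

Phase angle: θ = 360°·(6.2 d)/(29.531 d) = 75.6°.
Delay after the Sun = 75.6° / (15°/h) ≈ 5.04 h.
18:00 + 5.04 h ≈ 23:02 → 23:00 to the nearest hour.

23:00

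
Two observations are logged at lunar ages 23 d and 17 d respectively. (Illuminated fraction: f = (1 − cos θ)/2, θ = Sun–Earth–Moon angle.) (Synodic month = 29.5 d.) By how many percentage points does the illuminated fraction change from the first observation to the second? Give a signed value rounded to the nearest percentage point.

First observation: θ = 360°·23/29.5 = 280.7°, so f = 0.407.
Second observation: θ = 207.5°, f = 0.944.
Δf = 0.944 − 0.407 = +0.536, i.e. +54 pp.

+54 percentage points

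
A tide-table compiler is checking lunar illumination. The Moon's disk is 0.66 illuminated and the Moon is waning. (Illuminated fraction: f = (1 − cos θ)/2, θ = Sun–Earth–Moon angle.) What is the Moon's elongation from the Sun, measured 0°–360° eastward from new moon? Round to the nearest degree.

251°

From f = (1 − cos θ)/2: cos θ = 1 − 2×0.66 = -0.320; arccos → 108.7°.
Waning ⇒ past full, so θ = 360° − 108.7° = 251.3°.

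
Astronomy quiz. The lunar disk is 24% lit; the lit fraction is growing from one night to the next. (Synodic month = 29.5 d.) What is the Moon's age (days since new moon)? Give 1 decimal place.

4.8 days

Invert f = (1 − cos θ)/2 to get cos θ = 1 − 2(0.24) = 0.520, hence θ₀ = arccos 0.520 = 58.7°.
Before full moon the principal value applies: θ = 58.7°.
That fraction of the synodic month is 58.7/360 × 29.5 d ≈ 4.81 d.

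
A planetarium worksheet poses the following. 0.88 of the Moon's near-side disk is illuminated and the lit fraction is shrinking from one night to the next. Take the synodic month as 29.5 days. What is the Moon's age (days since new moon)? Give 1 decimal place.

18.1 days

cos θ = 1 − 2f = -0.760, giving a principal value of 139.5°.
A waning Moon lies in 180°–360°, so θ = 360° − 139.5° = 220.5°.
That fraction of the synodic month is 220.5/360 × 29.5 d ≈ 18.07 d.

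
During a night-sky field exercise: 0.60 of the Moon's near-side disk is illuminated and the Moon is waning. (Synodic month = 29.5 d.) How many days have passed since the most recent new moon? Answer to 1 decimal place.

Invert f = (1 − cos θ)/2 to get cos θ = 1 − 2(0.60) = -0.200, hence θ₀ = arccos -0.200 = 101.5°.
A waning Moon lies in 180°–360°, so θ = 360° − 101.5° = 258.5°.
At 360°/29.5 d per day, 258.5° corresponds to 21.18 days.

21.2 days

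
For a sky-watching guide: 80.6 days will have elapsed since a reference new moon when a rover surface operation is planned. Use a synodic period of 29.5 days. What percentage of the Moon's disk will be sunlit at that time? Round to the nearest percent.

Reduce mod P: 80.6 − 2×29.5 = 21.60 d into the current lunation.
Phase angle: θ = 360°·(21.60 d)/(29.5 d) = 263.6°.
cos 263.6° = (-0.112), so f = (1 − (-0.112))/2 = 0.556, so 56%.

56%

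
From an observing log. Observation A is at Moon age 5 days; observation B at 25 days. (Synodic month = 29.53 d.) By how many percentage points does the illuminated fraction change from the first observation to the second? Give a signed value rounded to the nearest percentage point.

First observation: θ = 360°·5/29.53 = 61.0°, so f = 0.257.
Second observation: θ = 304.8°, f = 0.215.
Δf = 0.215 − 0.257 = -0.042, i.e. -4 pp.

-4 percentage points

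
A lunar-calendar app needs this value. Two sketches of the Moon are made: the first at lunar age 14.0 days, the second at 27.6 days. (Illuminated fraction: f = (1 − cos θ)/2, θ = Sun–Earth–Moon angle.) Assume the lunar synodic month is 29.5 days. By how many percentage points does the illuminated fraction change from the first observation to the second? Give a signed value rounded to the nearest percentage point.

θ₁ = 360° × 14.0/29.5 = 170.8°, f₁ = (1 − cos θ₁)/2 = 0.994.
θ₂ = 360° × 27.6/29.5 = 336.8°, f₂ = (1 − cos θ₂)/2 = 0.040.
Change = f₂ − f₁ = -0.953 → -95 percentage points.

-95 pp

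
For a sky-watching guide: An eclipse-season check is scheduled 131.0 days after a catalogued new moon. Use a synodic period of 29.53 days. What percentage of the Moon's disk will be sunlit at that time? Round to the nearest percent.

96%

131.0 d spans 4 complete synodic months (4 × 29.53 = 118.12 d) plus 12.88 d.
Phase angle: θ = 360°·(12.88 d)/(29.53 d) = 157.0°.
cos 157.0° = (-0.921), so f = (1 − (-0.921))/2 = 0.960, so 96%.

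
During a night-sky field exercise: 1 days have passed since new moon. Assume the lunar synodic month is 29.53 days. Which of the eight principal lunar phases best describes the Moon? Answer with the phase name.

θ ≈ 360° × 1/29.53 = 12°, which falls in the new moon sector.

new moon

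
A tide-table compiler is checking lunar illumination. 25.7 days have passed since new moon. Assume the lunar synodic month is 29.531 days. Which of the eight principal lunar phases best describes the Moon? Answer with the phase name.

At 25.7/29.531 of the cycle, θ ≈ 313° — the waning crescent range.

waning crescent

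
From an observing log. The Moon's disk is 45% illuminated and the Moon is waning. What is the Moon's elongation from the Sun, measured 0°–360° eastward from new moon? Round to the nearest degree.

276°

Invert f = (1 − cos θ)/2 to get cos θ = 1 − 2(0.45) = 0.100, hence θ₀ = arccos 0.100 = 84.3°.
Waning ⇒ past full, so θ = 360° − 84.3° = 275.7°.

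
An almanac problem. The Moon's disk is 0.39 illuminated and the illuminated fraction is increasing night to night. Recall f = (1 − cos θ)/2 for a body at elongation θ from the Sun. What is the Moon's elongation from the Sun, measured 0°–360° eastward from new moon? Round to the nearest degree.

77°

cos θ = 1 − 2f = 0.220, giving a principal value of 77.3°.
Before full moon the principal value applies: θ = 77.3°.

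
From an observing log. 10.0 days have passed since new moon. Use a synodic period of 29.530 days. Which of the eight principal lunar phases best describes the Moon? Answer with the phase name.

θ ≈ 360° × 10.0/29.530 = 122°, which falls in the waxing gibbous sector.

waxing gibbous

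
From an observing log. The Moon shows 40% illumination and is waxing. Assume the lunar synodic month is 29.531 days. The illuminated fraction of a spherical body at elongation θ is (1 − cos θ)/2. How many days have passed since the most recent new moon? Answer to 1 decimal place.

From f = (1 − cos θ)/2: cos θ = 1 − 2×0.40 = 0.200; arccos → 78.5°.
Waxing ⇒ before full, so θ = 78.5°.
That fraction of the synodic month is 78.5/360 × 29.531 d ≈ 6.44 d.

6.4 days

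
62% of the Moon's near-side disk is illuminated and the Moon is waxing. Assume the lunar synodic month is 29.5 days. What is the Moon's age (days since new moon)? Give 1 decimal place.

cos θ = 1 − 2f = -0.240, giving a principal value of 103.9°.
Before full moon the principal value applies: θ = 103.9°.
Age = 29.5 × 103.9°/360° ≈ 8.51 days.

8.5 days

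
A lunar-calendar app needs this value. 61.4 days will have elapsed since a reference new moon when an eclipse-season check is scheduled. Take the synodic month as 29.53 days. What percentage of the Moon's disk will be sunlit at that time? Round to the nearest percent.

6%

Reduce mod P: 61.4 − 2×29.53 = 2.34 d into the current lunation.
Elongation θ = 360° × 2.34/29.53 ≈ 28.5°.
Illuminated fraction = (1 − cos 28.5°)/2 = (1 − 0.879)/2 ≈ 0.061, so 6%.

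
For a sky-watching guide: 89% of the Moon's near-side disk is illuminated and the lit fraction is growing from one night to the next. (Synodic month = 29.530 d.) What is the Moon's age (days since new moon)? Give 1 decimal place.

Invert f = (1 − cos θ)/2 to get cos θ = 1 − 2(0.89) = -0.780, hence θ₀ = arccos -0.780 = 141.3°.
The Moon is waxing (0°–180°), so θ = 141.3° directly.
Age = 29.530 × 141.3°/360° ≈ 11.59 days.

11.6 days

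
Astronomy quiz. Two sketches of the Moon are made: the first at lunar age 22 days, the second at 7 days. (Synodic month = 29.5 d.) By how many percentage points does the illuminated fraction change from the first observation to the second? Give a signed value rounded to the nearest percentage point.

-5 percentage points

First observation: θ = 360°·22/29.5 = 268.5°, so f = 0.513.
Second observation: θ = 85.4°, f = 0.460.
Δf = 0.460 − 0.513 = -0.053, i.e. -5 pp.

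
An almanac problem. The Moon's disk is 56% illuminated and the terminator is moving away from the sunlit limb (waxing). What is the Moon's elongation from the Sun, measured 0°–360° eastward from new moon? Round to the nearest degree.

cos θ = 1 − 2f = -0.120, giving a principal value of 96.9°.
Before full moon the principal value applies: θ = 96.9°.

97°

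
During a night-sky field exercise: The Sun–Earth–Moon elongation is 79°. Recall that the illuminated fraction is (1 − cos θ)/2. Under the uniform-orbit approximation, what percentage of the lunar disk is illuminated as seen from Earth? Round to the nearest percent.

cos 79° = 0.191, so f = (1 − 0.191)/2 = 0.405, i.e. 40%.

40%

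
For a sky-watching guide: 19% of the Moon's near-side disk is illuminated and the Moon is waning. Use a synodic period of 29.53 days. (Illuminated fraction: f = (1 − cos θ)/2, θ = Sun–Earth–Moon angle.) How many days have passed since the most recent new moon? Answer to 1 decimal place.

Invert f = (1 − cos θ)/2 to get cos θ = 1 − 2(0.19) = 0.620, hence θ₀ = arccos 0.620 = 51.7°.
Waning ⇒ past full, so θ = 360° − 51.7° = 308.3°.
At 360°/29.53 d per day, 308.3° corresponds to 25.29 days.

25.3 days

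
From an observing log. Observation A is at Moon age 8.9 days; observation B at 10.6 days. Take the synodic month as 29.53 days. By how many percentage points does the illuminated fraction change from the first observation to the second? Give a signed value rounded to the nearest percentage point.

First observation: θ = 360°·8.9/29.53 = 108.5°, so f = 0.659.
Second observation: θ = 129.2°, f = 0.816.
Δf = 0.816 − 0.659 = +0.158, i.e. +16 pp.

+16 percentage points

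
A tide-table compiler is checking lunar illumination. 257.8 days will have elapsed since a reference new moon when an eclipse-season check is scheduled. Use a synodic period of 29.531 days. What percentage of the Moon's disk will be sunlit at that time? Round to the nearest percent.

257.8 d spans 8 complete synodic months (8 × 29.531 = 236.25 d) plus 21.55 d.
Elongation θ = 360° × 21.55/29.531 ≈ 262.7°.
cos 262.7° = (-0.127), so f = (1 − (-0.127))/2 = 0.563, so 56%.

56%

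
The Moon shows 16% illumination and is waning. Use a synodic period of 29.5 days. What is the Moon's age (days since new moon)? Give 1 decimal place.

25.6 days

From f = (1 − cos θ)/2: cos θ = 1 − 2×0.16 = 0.680; arccos → 47.2°.
Since the Moon is past full (waning), take the reflex angle: θ = 360° − 47.2° = 312.8°.
That fraction of the synodic month is 312.8/360 × 29.5 d ≈ 25.64 d.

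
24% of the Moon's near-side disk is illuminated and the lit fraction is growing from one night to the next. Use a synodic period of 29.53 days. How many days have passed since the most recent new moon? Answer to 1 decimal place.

From f = (1 − cos θ)/2: cos θ = 1 − 2×0.24 = 0.520; arccos → 58.7°.
Waxing ⇒ before full, so θ = 58.7°.
At 360°/29.53 d per day, 58.7° corresponds to 4.81 days.

4.8 days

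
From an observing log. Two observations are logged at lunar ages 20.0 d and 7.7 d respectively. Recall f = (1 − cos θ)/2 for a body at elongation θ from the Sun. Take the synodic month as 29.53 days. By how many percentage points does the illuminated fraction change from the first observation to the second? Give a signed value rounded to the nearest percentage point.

θ₁ = 360° × 20.0/29.53 = 243.8°, f₁ = (1 − cos θ₁)/2 = 0.721.
θ₂ = 360° × 7.7/29.53 = 93.9°, f₂ = (1 − cos θ₂)/2 = 0.534.
Change = f₂ − f₁ = -0.187 → -19 percentage points.

-19 pp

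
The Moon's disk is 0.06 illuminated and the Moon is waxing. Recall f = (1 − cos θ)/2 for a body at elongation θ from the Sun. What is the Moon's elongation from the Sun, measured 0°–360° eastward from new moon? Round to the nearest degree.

28°

From f = (1 − cos θ)/2: cos θ = 1 − 2×0.06 = 0.880; arccos → 28.4°.
The Moon is waxing (0°–180°), so θ = 28.4° directly.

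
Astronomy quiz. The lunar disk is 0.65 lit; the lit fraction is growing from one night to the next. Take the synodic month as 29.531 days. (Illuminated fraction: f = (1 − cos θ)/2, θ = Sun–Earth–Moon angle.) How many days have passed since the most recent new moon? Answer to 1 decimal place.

cos θ = 1 − 2f = -0.300, giving a principal value of 107.5°.
The Moon is waxing (0°–180°), so θ = 107.5° directly.
That fraction of the synodic month is 107.5/360 × 29.531 d ≈ 8.81 d.

8.8 days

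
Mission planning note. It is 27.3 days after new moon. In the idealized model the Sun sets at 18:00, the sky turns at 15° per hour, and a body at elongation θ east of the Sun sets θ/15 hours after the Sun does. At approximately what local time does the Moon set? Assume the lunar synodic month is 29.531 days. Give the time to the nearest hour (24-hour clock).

Elongation θ = 360° × 27.3/29.531 ≈ 332.8°.
At 15° of sky rotation per hour, 332.8° corresponds to a 22.19 h lag.
18:00 + 22.19 h ≈ 16:11 → 16:00 to the nearest hour.

16:00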